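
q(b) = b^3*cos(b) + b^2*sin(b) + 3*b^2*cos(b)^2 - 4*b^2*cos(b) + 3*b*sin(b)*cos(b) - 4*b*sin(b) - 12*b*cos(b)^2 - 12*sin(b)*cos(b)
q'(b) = -b^3*sin(b) - 6*b^2*sin(b)*cos(b) + 4*b^2*sin(b) + 4*b^2*cos(b) - 3*b*sin(b)^2 + 24*b*sin(b)*cos(b) + 2*b*sin(b) + 9*b*cos(b)^2 - 12*b*cos(b) + 12*sin(b)^2 + 3*sin(b)*cos(b) - 4*sin(b) - 24*cos(b)^2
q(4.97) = 1.66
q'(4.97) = 32.41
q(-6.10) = -185.04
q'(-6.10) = 142.88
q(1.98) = -0.21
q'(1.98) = 4.71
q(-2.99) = 116.76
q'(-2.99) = -146.29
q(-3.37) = 162.72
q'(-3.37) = -85.32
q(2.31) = 0.40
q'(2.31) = -0.43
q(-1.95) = -3.77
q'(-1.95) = -41.17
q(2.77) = -0.07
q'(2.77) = -0.28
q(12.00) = 1114.82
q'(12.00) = 1284.30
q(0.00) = 0.00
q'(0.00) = -24.00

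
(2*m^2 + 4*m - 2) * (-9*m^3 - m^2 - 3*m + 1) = -18*m^5 - 38*m^4 + 8*m^3 - 8*m^2 + 10*m - 2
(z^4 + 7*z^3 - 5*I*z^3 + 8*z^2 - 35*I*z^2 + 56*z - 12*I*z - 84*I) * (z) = z^5 + 7*z^4 - 5*I*z^4 + 8*z^3 - 35*I*z^3 + 56*z^2 - 12*I*z^2 - 84*I*z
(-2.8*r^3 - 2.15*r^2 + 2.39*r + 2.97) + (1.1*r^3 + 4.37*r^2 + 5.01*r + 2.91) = -1.7*r^3 + 2.22*r^2 + 7.4*r + 5.88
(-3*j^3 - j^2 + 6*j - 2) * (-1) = 3*j^3 + j^2 - 6*j + 2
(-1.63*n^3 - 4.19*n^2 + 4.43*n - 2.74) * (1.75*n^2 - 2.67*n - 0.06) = -2.8525*n^5 - 2.9804*n^4 + 19.0376*n^3 - 16.3717*n^2 + 7.05*n + 0.1644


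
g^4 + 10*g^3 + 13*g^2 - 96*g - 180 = (g - 3)*(g + 2)*(g + 5)*(g + 6)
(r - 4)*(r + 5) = r^2 + r - 20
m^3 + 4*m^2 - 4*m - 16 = (m - 2)*(m + 2)*(m + 4)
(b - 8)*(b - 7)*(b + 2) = b^3 - 13*b^2 + 26*b + 112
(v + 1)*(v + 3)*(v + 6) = v^3 + 10*v^2 + 27*v + 18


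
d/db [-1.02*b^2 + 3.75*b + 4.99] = 3.75 - 2.04*b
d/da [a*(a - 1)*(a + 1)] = 3*a^2 - 1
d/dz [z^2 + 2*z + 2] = 2*z + 2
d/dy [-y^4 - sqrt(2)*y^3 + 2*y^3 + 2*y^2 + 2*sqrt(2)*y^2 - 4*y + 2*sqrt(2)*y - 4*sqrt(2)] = -4*y^3 - 3*sqrt(2)*y^2 + 6*y^2 + 4*y + 4*sqrt(2)*y - 4 + 2*sqrt(2)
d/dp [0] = 0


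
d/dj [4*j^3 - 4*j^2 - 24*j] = 12*j^2 - 8*j - 24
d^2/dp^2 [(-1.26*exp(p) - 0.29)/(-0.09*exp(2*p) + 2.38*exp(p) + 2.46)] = (0.010206*exp(4*p) + 0.279288*exp(3*p) + 1.48743*exp(2*p) - 5.477548*exp(p) + 5.927124)*exp(p)/(0.000729*exp(6*p) - 0.057834*exp(5*p) + 1.46961*exp(4*p) - 10.31968*exp(3*p) - 40.16934*exp(2*p) - 43.208424*exp(p) - 14.886936)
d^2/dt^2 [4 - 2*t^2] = -4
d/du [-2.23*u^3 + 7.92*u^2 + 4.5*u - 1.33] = -6.69*u^2 + 15.84*u + 4.5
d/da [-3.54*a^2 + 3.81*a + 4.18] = 3.81 - 7.08*a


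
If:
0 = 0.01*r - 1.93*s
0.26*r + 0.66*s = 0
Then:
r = 0.00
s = 0.00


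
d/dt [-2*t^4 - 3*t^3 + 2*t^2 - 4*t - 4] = -8*t^3 - 9*t^2 + 4*t - 4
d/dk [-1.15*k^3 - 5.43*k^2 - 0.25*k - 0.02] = -3.45*k^2 - 10.86*k - 0.25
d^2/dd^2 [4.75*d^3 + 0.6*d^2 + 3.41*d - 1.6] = 28.5*d + 1.2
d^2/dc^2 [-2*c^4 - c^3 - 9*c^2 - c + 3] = -24*c^2 - 6*c - 18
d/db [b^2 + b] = 2*b + 1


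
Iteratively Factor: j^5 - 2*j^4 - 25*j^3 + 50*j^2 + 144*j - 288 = (j - 3)*(j^4 + j^3 - 22*j^2 - 16*j + 96) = (j - 3)*(j + 3)*(j^3 - 2*j^2 - 16*j + 32) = (j - 4)*(j - 3)*(j + 3)*(j^2 + 2*j - 8) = (j - 4)*(j - 3)*(j + 3)*(j + 4)*(j - 2)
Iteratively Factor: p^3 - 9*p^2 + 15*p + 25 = (p + 1)*(p^2 - 10*p + 25) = (p - 5)*(p + 1)*(p - 5)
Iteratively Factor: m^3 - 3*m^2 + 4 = (m - 2)*(m^2 - m - 2) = (m - 2)*(m + 1)*(m - 2)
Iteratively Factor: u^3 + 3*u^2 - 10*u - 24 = (u + 2)*(u^2 + u - 12) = (u - 3)*(u + 2)*(u + 4)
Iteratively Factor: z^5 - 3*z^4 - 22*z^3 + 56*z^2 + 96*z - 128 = (z - 4)*(z^4 + z^3 - 18*z^2 - 16*z + 32) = (z - 4)*(z - 1)*(z^3 + 2*z^2 - 16*z - 32) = (z - 4)*(z - 1)*(z + 4)*(z^2 - 2*z - 8) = (z - 4)*(z - 1)*(z + 2)*(z + 4)*(z - 4)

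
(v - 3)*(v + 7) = v^2 + 4*v - 21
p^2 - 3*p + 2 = (p - 2)*(p - 1)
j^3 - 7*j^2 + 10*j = j*(j - 5)*(j - 2)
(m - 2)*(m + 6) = m^2 + 4*m - 12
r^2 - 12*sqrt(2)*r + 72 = (r - 6*sqrt(2))^2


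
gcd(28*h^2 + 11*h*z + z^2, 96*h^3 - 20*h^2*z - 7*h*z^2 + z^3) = 4*h + z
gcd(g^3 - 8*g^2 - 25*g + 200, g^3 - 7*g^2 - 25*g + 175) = g^2 - 25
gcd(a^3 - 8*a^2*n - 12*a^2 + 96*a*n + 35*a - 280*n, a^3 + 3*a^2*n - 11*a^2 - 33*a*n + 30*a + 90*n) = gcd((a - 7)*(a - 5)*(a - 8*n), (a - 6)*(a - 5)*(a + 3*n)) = a - 5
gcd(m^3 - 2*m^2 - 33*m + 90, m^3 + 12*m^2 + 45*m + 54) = m + 6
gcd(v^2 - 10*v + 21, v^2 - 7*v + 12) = v - 3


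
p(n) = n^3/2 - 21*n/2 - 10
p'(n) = 3*n^2/2 - 21/2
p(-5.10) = -22.78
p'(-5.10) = 28.52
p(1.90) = -26.52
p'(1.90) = -5.08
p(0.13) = -11.36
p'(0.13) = -10.47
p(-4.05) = -0.69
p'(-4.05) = 14.10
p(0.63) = -16.49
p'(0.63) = -9.90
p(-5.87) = -49.50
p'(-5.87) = 41.19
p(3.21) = -27.17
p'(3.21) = 4.96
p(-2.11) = 7.46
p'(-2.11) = -3.82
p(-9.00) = -280.00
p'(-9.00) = 111.00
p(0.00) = -10.00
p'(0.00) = -10.50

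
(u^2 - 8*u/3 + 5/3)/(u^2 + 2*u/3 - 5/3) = (3*u - 5)/(3*u + 5)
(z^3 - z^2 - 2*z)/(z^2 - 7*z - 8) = z*(z - 2)/(z - 8)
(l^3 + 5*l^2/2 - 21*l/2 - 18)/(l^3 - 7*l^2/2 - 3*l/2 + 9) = (l + 4)/(l - 2)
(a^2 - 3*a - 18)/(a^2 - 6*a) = (a + 3)/a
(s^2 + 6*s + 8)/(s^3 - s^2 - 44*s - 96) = (s + 2)/(s^2 - 5*s - 24)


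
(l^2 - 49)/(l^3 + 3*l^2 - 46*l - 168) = (l + 7)/(l^2 + 10*l + 24)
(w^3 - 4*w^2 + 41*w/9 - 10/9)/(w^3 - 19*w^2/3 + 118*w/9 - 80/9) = (3*w - 1)/(3*w - 8)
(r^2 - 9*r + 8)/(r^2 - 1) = (r - 8)/(r + 1)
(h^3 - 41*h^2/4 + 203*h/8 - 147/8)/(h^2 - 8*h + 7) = (8*h^2 - 26*h + 21)/(8*(h - 1))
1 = 1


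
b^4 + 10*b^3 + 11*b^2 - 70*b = b*(b - 2)*(b + 5)*(b + 7)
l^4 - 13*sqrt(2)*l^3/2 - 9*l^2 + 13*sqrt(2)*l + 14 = (l - 7*sqrt(2))*(l - sqrt(2))*(l + sqrt(2)/2)*(l + sqrt(2))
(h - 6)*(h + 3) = h^2 - 3*h - 18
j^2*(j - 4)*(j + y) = j^4 + j^3*y - 4*j^3 - 4*j^2*y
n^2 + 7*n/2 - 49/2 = (n - 7/2)*(n + 7)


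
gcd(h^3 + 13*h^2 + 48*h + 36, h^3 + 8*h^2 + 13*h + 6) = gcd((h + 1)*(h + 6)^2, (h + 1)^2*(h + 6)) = h^2 + 7*h + 6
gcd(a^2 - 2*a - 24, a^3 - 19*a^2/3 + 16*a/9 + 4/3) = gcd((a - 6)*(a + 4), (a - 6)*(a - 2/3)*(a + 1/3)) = a - 6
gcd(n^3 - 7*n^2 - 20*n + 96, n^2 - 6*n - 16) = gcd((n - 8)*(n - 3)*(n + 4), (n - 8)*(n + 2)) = n - 8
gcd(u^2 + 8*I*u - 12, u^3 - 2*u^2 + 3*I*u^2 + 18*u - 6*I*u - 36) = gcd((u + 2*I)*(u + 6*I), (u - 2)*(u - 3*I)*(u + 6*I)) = u + 6*I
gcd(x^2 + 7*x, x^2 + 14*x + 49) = x + 7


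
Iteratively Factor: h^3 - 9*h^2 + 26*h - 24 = (h - 4)*(h^2 - 5*h + 6) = (h - 4)*(h - 3)*(h - 2)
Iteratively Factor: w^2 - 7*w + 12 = (w - 4)*(w - 3)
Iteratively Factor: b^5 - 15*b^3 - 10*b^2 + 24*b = (b - 1)*(b^4 + b^3 - 14*b^2 - 24*b) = b*(b - 1)*(b^3 + b^2 - 14*b - 24) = b*(b - 1)*(b + 2)*(b^2 - b - 12) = b*(b - 4)*(b - 1)*(b + 2)*(b + 3)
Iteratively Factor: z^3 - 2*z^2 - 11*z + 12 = (z + 3)*(z^2 - 5*z + 4) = (z - 1)*(z + 3)*(z - 4)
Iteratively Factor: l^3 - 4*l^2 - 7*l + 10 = (l - 5)*(l^2 + l - 2) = (l - 5)*(l + 2)*(l - 1)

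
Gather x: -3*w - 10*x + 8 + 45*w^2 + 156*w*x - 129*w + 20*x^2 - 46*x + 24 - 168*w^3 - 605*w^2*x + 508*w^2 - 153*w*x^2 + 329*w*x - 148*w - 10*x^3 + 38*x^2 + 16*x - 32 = -168*w^3 + 553*w^2 - 280*w - 10*x^3 + x^2*(58 - 153*w) + x*(-605*w^2 + 485*w - 40)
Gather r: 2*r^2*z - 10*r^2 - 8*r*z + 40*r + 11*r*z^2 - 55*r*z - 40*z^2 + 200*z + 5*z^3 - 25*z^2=r^2*(2*z - 10) + r*(11*z^2 - 63*z + 40) + 5*z^3 - 65*z^2 + 200*z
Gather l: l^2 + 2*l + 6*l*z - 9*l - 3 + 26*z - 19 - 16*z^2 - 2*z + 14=l^2 + l*(6*z - 7) - 16*z^2 + 24*z - 8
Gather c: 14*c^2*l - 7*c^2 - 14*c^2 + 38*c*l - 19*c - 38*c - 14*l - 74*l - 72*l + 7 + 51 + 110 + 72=c^2*(14*l - 21) + c*(38*l - 57) - 160*l + 240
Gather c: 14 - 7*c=14 - 7*c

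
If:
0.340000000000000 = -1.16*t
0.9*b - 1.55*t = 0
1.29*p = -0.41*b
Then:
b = -0.50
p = 0.16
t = -0.29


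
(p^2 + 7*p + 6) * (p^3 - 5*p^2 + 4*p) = p^5 + 2*p^4 - 25*p^3 - 2*p^2 + 24*p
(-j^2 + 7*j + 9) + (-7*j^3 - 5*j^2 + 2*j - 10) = -7*j^3 - 6*j^2 + 9*j - 1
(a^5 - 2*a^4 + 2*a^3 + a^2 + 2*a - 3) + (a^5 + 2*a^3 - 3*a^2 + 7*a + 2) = 2*a^5 - 2*a^4 + 4*a^3 - 2*a^2 + 9*a - 1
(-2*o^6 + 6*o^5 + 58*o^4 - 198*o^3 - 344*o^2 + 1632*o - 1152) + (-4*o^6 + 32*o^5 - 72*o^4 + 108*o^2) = -6*o^6 + 38*o^5 - 14*o^4 - 198*o^3 - 236*o^2 + 1632*o - 1152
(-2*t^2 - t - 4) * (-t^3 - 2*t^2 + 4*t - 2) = 2*t^5 + 5*t^4 - 2*t^3 + 8*t^2 - 14*t + 8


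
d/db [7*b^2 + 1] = 14*b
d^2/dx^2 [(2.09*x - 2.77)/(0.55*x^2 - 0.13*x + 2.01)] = ((3.5904 - 6.897*x)*(0.55*x^2 - 0.13*x + 2.01) + (1.1*x - 0.13)*(2.09*x - 2.77)*(2.2*x - 0.26))/(0.55*x^2 - 0.13*x + 2.01)^3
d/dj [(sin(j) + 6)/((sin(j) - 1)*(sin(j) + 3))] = (-12*sin(j) + cos(j)^2 - 16)*cos(j)/((sin(j) - 1)^2*(sin(j) + 3)^2)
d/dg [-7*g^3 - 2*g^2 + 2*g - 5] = -21*g^2 - 4*g + 2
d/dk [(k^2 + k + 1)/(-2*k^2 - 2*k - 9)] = 7*(-2*k - 1)/(4*k^4 + 8*k^3 + 40*k^2 + 36*k + 81)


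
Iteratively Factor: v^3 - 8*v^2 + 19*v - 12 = (v - 1)*(v^2 - 7*v + 12) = (v - 4)*(v - 1)*(v - 3)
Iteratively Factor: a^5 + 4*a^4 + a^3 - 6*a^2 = (a - 1)*(a^4 + 5*a^3 + 6*a^2) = (a - 1)*(a + 3)*(a^3 + 2*a^2) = a*(a - 1)*(a + 3)*(a^2 + 2*a) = a*(a - 1)*(a + 2)*(a + 3)*(a)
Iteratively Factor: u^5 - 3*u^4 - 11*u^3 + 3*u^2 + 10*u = (u + 1)*(u^4 - 4*u^3 - 7*u^2 + 10*u) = (u - 1)*(u + 1)*(u^3 - 3*u^2 - 10*u) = u*(u - 1)*(u + 1)*(u^2 - 3*u - 10) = u*(u - 1)*(u + 1)*(u + 2)*(u - 5)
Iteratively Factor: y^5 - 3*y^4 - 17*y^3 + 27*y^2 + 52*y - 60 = (y - 2)*(y^4 - y^3 - 19*y^2 - 11*y + 30) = (y - 2)*(y + 3)*(y^3 - 4*y^2 - 7*y + 10) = (y - 5)*(y - 2)*(y + 3)*(y^2 + y - 2) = (y - 5)*(y - 2)*(y - 1)*(y + 3)*(y + 2)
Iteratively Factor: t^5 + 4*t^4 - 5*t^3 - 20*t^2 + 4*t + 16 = (t + 2)*(t^4 + 2*t^3 - 9*t^2 - 2*t + 8) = (t + 1)*(t + 2)*(t^3 + t^2 - 10*t + 8) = (t + 1)*(t + 2)*(t + 4)*(t^2 - 3*t + 2) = (t - 1)*(t + 1)*(t + 2)*(t + 4)*(t - 2)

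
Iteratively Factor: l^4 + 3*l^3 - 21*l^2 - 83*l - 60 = (l + 1)*(l^3 + 2*l^2 - 23*l - 60) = (l + 1)*(l + 4)*(l^2 - 2*l - 15) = (l + 1)*(l + 3)*(l + 4)*(l - 5)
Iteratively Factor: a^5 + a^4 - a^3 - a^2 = (a + 1)*(a^4 - a^2) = a*(a + 1)*(a^3 - a) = a*(a - 1)*(a + 1)*(a^2 + a) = a*(a - 1)*(a + 1)^2*(a)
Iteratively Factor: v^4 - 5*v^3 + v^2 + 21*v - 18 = (v + 2)*(v^3 - 7*v^2 + 15*v - 9) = (v - 1)*(v + 2)*(v^2 - 6*v + 9) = (v - 3)*(v - 1)*(v + 2)*(v - 3)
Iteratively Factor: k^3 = (k)*(k^2) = k^2*(k)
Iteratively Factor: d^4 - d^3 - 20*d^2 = (d - 5)*(d^3 + 4*d^2) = d*(d - 5)*(d^2 + 4*d) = d^2*(d - 5)*(d + 4)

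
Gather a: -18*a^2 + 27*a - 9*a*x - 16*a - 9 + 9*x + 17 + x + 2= -18*a^2 + a*(11 - 9*x) + 10*x + 10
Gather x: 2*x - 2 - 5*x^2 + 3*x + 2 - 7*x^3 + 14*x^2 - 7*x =-7*x^3 + 9*x^2 - 2*x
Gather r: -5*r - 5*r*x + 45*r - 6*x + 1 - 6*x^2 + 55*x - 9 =r*(40 - 5*x) - 6*x^2 + 49*x - 8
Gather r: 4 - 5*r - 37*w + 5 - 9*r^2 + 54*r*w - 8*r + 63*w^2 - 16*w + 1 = -9*r^2 + r*(54*w - 13) + 63*w^2 - 53*w + 10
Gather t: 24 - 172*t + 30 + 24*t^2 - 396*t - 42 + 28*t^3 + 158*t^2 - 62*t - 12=28*t^3 + 182*t^2 - 630*t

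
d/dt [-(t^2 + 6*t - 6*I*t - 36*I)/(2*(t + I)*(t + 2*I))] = (t^2*(6 - 9*I) + t*(4 - 72*I) + 120 - 12*I)/(2*t^4 + 12*I*t^3 - 26*t^2 - 24*I*t + 8)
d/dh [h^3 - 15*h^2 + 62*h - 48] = 3*h^2 - 30*h + 62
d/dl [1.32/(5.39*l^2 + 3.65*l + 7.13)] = (-14.2296*l - 4.818)/(5.39*l^2 + 3.65*l + 7.13)^2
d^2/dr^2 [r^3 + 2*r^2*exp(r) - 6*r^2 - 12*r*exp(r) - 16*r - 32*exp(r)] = 2*r^2*exp(r) - 4*r*exp(r) + 6*r - 52*exp(r) - 12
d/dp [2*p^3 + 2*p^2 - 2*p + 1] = 6*p^2 + 4*p - 2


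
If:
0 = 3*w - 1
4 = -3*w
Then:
No Solution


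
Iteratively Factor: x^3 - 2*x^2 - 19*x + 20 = (x - 1)*(x^2 - x - 20) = (x - 1)*(x + 4)*(x - 5)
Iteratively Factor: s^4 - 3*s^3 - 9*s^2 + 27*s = (s + 3)*(s^3 - 6*s^2 + 9*s) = s*(s + 3)*(s^2 - 6*s + 9) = s*(s - 3)*(s + 3)*(s - 3)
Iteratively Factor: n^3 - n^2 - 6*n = (n + 2)*(n^2 - 3*n) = (n - 3)*(n + 2)*(n)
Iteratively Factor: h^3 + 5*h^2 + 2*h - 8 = (h + 2)*(h^2 + 3*h - 4) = (h - 1)*(h + 2)*(h + 4)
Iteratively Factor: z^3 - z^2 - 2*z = (z)*(z^2 - z - 2) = z*(z + 1)*(z - 2)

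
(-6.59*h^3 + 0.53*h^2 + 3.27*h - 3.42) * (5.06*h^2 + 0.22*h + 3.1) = -33.3454*h^5 + 1.232*h^4 - 3.7662*h^3 - 14.9428*h^2 + 9.3846*h - 10.602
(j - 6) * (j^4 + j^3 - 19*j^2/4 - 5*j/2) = j^5 - 5*j^4 - 43*j^3/4 + 26*j^2 + 15*j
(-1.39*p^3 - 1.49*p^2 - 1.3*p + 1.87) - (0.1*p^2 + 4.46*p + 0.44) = -1.39*p^3 - 1.59*p^2 - 5.76*p + 1.43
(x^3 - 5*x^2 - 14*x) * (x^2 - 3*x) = x^5 - 8*x^4 + x^3 + 42*x^2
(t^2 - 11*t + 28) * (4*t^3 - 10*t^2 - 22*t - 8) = 4*t^5 - 54*t^4 + 200*t^3 - 46*t^2 - 528*t - 224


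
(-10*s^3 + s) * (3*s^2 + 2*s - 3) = -30*s^5 - 20*s^4 + 33*s^3 + 2*s^2 - 3*s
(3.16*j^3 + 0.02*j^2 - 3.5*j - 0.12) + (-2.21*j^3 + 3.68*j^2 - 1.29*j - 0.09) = 0.95*j^3 + 3.7*j^2 - 4.79*j - 0.21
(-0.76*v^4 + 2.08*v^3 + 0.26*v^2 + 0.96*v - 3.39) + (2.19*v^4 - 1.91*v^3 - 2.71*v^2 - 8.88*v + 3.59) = 1.43*v^4 + 0.17*v^3 - 2.45*v^2 - 7.92*v + 0.2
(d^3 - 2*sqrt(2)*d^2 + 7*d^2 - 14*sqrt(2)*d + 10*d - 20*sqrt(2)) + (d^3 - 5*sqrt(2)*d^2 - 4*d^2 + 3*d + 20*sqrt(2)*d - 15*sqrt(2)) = 2*d^3 - 7*sqrt(2)*d^2 + 3*d^2 + 6*sqrt(2)*d + 13*d - 35*sqrt(2)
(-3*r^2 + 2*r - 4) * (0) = 0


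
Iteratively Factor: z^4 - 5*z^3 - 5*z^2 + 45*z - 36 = (z - 4)*(z^3 - z^2 - 9*z + 9) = (z - 4)*(z - 3)*(z^2 + 2*z - 3) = (z - 4)*(z - 3)*(z - 1)*(z + 3)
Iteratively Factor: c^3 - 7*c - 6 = (c - 3)*(c^2 + 3*c + 2) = (c - 3)*(c + 1)*(c + 2)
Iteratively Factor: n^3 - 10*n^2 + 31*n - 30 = (n - 2)*(n^2 - 8*n + 15) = (n - 3)*(n - 2)*(n - 5)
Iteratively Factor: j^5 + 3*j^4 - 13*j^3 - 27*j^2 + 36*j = (j - 1)*(j^4 + 4*j^3 - 9*j^2 - 36*j) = (j - 1)*(j + 3)*(j^3 + j^2 - 12*j) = j*(j - 1)*(j + 3)*(j^2 + j - 12) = j*(j - 1)*(j + 3)*(j + 4)*(j - 3)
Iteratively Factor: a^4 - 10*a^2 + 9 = (a - 3)*(a^3 + 3*a^2 - a - 3) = (a - 3)*(a + 3)*(a^2 - 1) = (a - 3)*(a - 1)*(a + 3)*(a + 1)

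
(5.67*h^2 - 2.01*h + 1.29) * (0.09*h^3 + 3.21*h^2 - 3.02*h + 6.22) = 0.5103*h^5 + 18.0198*h^4 - 23.4594*h^3 + 45.4785*h^2 - 16.398*h + 8.0238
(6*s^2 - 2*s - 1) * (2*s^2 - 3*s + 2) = 12*s^4 - 22*s^3 + 16*s^2 - s - 2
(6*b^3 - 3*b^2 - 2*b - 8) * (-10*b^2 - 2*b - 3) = -60*b^5 + 18*b^4 + 8*b^3 + 93*b^2 + 22*b + 24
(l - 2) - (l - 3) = 1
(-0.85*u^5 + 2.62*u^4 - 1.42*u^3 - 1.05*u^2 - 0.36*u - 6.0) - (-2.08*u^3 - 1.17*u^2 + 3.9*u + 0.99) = -0.85*u^5 + 2.62*u^4 + 0.66*u^3 + 0.12*u^2 - 4.26*u - 6.99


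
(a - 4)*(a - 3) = a^2 - 7*a + 12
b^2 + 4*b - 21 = (b - 3)*(b + 7)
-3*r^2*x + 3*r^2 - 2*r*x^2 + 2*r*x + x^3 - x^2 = (-3*r + x)*(r + x)*(x - 1)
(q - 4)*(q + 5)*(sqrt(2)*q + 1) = sqrt(2)*q^3 + q^2 + sqrt(2)*q^2 - 20*sqrt(2)*q + q - 20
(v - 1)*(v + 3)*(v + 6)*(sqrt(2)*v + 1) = sqrt(2)*v^4 + v^3 + 8*sqrt(2)*v^3 + 8*v^2 + 9*sqrt(2)*v^2 - 18*sqrt(2)*v + 9*v - 18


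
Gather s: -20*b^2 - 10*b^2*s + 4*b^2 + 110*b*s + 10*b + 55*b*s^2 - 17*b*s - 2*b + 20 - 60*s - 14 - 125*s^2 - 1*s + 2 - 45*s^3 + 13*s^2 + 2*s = -16*b^2 + 8*b - 45*s^3 + s^2*(55*b - 112) + s*(-10*b^2 + 93*b - 59) + 8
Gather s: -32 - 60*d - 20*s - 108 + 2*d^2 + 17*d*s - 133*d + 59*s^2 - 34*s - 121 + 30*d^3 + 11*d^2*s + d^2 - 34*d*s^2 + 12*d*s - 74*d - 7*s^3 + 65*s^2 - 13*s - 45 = 30*d^3 + 3*d^2 - 267*d - 7*s^3 + s^2*(124 - 34*d) + s*(11*d^2 + 29*d - 67) - 306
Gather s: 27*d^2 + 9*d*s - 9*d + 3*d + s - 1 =27*d^2 - 6*d + s*(9*d + 1) - 1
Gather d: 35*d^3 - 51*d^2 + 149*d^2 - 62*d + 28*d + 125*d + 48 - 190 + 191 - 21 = 35*d^3 + 98*d^2 + 91*d + 28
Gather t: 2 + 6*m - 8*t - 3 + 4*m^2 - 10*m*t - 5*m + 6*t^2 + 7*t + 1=4*m^2 + m + 6*t^2 + t*(-10*m - 1)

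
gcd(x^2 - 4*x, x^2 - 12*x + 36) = 1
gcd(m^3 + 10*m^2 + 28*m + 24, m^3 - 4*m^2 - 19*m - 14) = m + 2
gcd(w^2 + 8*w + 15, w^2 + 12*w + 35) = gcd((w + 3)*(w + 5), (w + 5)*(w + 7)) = w + 5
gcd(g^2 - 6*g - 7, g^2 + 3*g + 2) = g + 1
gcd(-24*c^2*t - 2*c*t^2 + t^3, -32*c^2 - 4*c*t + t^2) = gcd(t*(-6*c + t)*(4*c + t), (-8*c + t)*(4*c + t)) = 4*c + t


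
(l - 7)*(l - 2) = l^2 - 9*l + 14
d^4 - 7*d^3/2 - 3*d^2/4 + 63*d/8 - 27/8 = (d - 3)*(d - 3/2)*(d - 1/2)*(d + 3/2)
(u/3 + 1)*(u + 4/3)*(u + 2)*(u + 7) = u^4/3 + 40*u^3/9 + 19*u^2 + 290*u/9 + 56/3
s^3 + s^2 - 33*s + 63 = (s - 3)^2*(s + 7)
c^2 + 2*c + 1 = (c + 1)^2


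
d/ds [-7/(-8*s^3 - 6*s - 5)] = 42*(-4*s^2 - 1)/(8*s^3 + 6*s + 5)^2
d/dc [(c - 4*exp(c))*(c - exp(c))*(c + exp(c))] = -4*c^2*exp(c) + 3*c^2 - 2*c*exp(2*c) - 8*c*exp(c) + 12*exp(3*c) - exp(2*c)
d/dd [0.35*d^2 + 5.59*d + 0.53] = 0.7*d + 5.59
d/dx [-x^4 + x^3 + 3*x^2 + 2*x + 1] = -4*x^3 + 3*x^2 + 6*x + 2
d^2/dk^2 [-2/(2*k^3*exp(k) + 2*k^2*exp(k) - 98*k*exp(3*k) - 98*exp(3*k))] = ((k^3 + k^2 - 49*k*exp(2*k) - 49*exp(2*k))*(k^3 + 7*k^2 - 441*k*exp(2*k) + 10*k - 735*exp(2*k) + 2) - 2*(k^3 + 4*k^2 - 147*k*exp(2*k) + 2*k - 196*exp(2*k))^2)*exp(-k)/(k^3 + k^2 - 49*k*exp(2*k) - 49*exp(2*k))^3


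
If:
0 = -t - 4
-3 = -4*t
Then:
No Solution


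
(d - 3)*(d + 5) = d^2 + 2*d - 15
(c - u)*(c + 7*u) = c^2 + 6*c*u - 7*u^2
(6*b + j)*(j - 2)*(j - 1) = 6*b*j^2 - 18*b*j + 12*b + j^3 - 3*j^2 + 2*j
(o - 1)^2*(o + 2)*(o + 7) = o^4 + 7*o^3 - 3*o^2 - 19*o + 14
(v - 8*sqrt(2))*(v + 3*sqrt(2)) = v^2 - 5*sqrt(2)*v - 48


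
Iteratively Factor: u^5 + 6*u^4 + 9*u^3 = (u)*(u^4 + 6*u^3 + 9*u^2) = u^2*(u^3 + 6*u^2 + 9*u) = u^3*(u^2 + 6*u + 9) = u^3*(u + 3)*(u + 3)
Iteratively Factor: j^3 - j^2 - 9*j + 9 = (j - 1)*(j^2 - 9) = (j - 3)*(j - 1)*(j + 3)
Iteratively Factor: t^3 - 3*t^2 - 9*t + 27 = (t + 3)*(t^2 - 6*t + 9) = (t - 3)*(t + 3)*(t - 3)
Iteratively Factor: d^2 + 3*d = (d + 3)*(d)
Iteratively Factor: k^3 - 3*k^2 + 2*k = (k)*(k^2 - 3*k + 2) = k*(k - 2)*(k - 1)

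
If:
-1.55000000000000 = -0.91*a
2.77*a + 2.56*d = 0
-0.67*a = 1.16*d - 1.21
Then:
No Solution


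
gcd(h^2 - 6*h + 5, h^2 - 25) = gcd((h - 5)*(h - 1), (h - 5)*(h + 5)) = h - 5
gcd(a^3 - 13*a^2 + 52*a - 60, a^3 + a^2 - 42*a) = a - 6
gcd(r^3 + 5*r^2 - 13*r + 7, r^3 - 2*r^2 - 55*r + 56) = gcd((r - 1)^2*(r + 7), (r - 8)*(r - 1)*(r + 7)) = r^2 + 6*r - 7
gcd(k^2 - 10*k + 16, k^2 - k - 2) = k - 2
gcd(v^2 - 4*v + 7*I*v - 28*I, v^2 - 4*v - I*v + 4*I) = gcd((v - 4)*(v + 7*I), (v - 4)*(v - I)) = v - 4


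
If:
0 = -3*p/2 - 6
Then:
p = -4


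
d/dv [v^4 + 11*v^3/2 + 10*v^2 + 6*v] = 4*v^3 + 33*v^2/2 + 20*v + 6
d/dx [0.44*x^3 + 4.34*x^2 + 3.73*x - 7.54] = 1.32*x^2 + 8.68*x + 3.73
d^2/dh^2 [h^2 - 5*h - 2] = 2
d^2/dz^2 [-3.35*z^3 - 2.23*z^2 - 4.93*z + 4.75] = -20.1*z - 4.46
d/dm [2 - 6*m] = -6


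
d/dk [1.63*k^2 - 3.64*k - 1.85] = 3.26*k - 3.64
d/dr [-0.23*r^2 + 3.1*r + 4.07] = 3.1 - 0.46*r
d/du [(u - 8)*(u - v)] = 2*u - v - 8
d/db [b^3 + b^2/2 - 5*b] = 3*b^2 + b - 5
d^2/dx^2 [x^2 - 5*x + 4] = 2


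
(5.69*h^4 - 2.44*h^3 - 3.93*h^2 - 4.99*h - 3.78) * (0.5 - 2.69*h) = -15.3061*h^5 + 9.4086*h^4 + 9.3517*h^3 + 11.4581*h^2 + 7.6732*h - 1.89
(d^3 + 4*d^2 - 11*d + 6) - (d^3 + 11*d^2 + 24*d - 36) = -7*d^2 - 35*d + 42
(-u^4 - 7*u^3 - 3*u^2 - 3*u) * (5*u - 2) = -5*u^5 - 33*u^4 - u^3 - 9*u^2 + 6*u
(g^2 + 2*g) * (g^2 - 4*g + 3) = g^4 - 2*g^3 - 5*g^2 + 6*g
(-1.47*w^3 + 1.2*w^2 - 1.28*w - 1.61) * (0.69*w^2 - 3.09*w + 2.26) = -1.0143*w^5 + 5.3703*w^4 - 7.9134*w^3 + 5.5563*w^2 + 2.0821*w - 3.6386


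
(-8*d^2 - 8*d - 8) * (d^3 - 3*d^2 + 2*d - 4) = -8*d^5 + 16*d^4 + 40*d^2 + 16*d + 32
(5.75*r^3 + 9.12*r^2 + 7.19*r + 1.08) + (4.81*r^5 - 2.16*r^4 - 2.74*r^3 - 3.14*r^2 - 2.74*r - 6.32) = 4.81*r^5 - 2.16*r^4 + 3.01*r^3 + 5.98*r^2 + 4.45*r - 5.24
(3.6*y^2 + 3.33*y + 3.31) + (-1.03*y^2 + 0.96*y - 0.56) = 2.57*y^2 + 4.29*y + 2.75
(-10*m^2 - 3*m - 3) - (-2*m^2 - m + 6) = -8*m^2 - 2*m - 9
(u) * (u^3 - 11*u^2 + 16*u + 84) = u^4 - 11*u^3 + 16*u^2 + 84*u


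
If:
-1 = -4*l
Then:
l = 1/4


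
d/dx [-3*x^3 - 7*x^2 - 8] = x*(-9*x - 14)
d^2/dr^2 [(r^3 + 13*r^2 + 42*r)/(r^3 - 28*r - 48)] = 2*(13*r^6 + 210*r^5 + 1380*r^4 + 6328*r^3 + 16128*r^2 + 6912*r - 26496)/(r^9 - 84*r^7 - 144*r^6 + 2352*r^5 + 8064*r^4 - 15040*r^3 - 112896*r^2 - 193536*r - 110592)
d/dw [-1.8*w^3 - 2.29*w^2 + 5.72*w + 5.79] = -5.4*w^2 - 4.58*w + 5.72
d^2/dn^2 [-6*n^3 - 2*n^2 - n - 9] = -36*n - 4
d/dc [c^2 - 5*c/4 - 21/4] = 2*c - 5/4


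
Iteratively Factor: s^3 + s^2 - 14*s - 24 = (s + 3)*(s^2 - 2*s - 8) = (s + 2)*(s + 3)*(s - 4)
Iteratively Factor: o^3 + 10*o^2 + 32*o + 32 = (o + 4)*(o^2 + 6*o + 8) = (o + 4)^2*(o + 2)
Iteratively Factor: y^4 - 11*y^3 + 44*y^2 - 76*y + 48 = (y - 2)*(y^3 - 9*y^2 + 26*y - 24) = (y - 2)^2*(y^2 - 7*y + 12) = (y - 3)*(y - 2)^2*(y - 4)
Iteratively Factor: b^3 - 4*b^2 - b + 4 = (b + 1)*(b^2 - 5*b + 4) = (b - 4)*(b + 1)*(b - 1)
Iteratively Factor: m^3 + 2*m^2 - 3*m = (m - 1)*(m^2 + 3*m) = m*(m - 1)*(m + 3)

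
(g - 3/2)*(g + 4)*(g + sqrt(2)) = g^3 + sqrt(2)*g^2 + 5*g^2/2 - 6*g + 5*sqrt(2)*g/2 - 6*sqrt(2)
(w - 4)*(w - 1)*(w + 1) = w^3 - 4*w^2 - w + 4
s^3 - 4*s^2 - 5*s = s*(s - 5)*(s + 1)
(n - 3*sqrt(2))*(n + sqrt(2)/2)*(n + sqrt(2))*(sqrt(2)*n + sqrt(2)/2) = sqrt(2)*n^4 - 3*n^3 + sqrt(2)*n^3/2 - 8*sqrt(2)*n^2 - 3*n^2/2 - 6*n - 4*sqrt(2)*n - 3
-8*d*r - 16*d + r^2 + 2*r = (-8*d + r)*(r + 2)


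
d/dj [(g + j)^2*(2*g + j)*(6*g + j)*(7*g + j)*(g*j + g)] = g*(84*g^5 + 472*g^4*j + 236*g^4 + 705*g^3*j^2 + 470*g^3*j + 396*g^2*j^3 + 297*g^2*j^2 + 85*g*j^4 + 68*g*j^3 + 6*j^5 + 5*j^4)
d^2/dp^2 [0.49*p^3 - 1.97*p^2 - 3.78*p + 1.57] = 2.94*p - 3.94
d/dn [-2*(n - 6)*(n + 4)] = 4 - 4*n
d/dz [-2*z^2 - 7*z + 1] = -4*z - 7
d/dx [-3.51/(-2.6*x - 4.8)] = -9.126/(2.6*x + 4.8)^2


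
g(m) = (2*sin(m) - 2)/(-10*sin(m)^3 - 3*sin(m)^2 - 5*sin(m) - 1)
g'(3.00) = 4.51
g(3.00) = 0.96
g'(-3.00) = 107.05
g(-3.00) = 7.00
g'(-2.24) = 0.98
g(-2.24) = -0.60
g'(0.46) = -1.00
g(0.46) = 0.24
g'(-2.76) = 17.12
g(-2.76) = -2.85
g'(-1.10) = -0.49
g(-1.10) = -0.46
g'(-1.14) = -0.43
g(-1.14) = -0.45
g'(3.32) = 507.20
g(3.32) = 15.57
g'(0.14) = -4.55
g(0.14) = 0.97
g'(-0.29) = -76.24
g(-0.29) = -6.15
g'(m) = (2*sin(m) - 2)*(30*sin(m)^2*cos(m) + 6*sin(m)*cos(m) + 5*cos(m))/(-10*sin(m)^3 - 3*sin(m)^2 - 5*sin(m) - 1)^2 + 2*cos(m)/(-10*sin(m)^3 - 3*sin(m)^2 - 5*sin(m) - 1)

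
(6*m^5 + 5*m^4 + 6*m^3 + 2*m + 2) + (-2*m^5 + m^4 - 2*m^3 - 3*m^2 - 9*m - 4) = 4*m^5 + 6*m^4 + 4*m^3 - 3*m^2 - 7*m - 2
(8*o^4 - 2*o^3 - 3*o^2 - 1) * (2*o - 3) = 16*o^5 - 28*o^4 + 9*o^2 - 2*o + 3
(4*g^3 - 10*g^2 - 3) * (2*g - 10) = 8*g^4 - 60*g^3 + 100*g^2 - 6*g + 30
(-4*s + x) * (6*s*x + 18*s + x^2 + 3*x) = -24*s^2*x - 72*s^2 + 2*s*x^2 + 6*s*x + x^3 + 3*x^2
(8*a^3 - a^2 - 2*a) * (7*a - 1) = 56*a^4 - 15*a^3 - 13*a^2 + 2*a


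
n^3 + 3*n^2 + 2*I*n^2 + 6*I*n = n*(n + 3)*(n + 2*I)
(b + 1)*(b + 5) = b^2 + 6*b + 5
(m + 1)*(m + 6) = m^2 + 7*m + 6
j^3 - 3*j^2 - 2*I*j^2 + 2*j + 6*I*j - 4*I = (j - 2)*(j - 1)*(j - 2*I)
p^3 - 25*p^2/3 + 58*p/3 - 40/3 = (p - 5)*(p - 2)*(p - 4/3)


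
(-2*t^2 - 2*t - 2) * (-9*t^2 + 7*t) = 18*t^4 + 4*t^3 + 4*t^2 - 14*t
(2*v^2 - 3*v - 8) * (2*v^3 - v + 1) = 4*v^5 - 6*v^4 - 18*v^3 + 5*v^2 + 5*v - 8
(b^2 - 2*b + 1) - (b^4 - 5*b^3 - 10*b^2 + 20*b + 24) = -b^4 + 5*b^3 + 11*b^2 - 22*b - 23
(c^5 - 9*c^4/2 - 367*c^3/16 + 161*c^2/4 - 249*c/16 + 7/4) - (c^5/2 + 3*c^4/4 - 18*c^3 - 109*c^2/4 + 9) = c^5/2 - 21*c^4/4 - 79*c^3/16 + 135*c^2/2 - 249*c/16 - 29/4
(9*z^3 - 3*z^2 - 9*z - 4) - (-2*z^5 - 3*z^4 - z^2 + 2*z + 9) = 2*z^5 + 3*z^4 + 9*z^3 - 2*z^2 - 11*z - 13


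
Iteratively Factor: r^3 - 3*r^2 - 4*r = (r + 1)*(r^2 - 4*r) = r*(r + 1)*(r - 4)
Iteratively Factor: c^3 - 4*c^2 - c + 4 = (c + 1)*(c^2 - 5*c + 4) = (c - 1)*(c + 1)*(c - 4)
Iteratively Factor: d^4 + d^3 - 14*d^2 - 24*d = (d)*(d^3 + d^2 - 14*d - 24) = d*(d + 3)*(d^2 - 2*d - 8) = d*(d + 2)*(d + 3)*(d - 4)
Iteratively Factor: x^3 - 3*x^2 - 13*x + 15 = (x - 5)*(x^2 + 2*x - 3) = (x - 5)*(x - 1)*(x + 3)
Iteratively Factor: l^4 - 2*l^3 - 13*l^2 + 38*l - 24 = (l - 1)*(l^3 - l^2 - 14*l + 24) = (l - 1)*(l + 4)*(l^2 - 5*l + 6) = (l - 2)*(l - 1)*(l + 4)*(l - 3)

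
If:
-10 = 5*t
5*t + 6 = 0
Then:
No Solution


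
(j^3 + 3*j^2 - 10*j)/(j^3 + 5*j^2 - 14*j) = (j + 5)/(j + 7)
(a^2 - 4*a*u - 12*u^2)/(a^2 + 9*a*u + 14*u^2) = (a - 6*u)/(a + 7*u)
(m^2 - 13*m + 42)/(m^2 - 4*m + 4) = (m^2 - 13*m + 42)/(m^2 - 4*m + 4)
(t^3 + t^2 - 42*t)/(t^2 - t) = (t^2 + t - 42)/(t - 1)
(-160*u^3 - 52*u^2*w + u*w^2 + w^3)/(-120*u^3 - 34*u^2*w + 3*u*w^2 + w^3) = (8*u - w)/(6*u - w)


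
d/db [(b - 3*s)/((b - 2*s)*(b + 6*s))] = b*(-b + 6*s)/(b^4 + 8*b^3*s - 8*b^2*s^2 - 96*b*s^3 + 144*s^4)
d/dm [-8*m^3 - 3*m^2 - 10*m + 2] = -24*m^2 - 6*m - 10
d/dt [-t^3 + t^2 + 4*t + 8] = -3*t^2 + 2*t + 4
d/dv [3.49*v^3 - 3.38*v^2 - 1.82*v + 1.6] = 10.47*v^2 - 6.76*v - 1.82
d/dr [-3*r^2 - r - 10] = -6*r - 1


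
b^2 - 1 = (b - 1)*(b + 1)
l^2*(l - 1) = l^3 - l^2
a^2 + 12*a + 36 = (a + 6)^2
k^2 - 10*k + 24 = (k - 6)*(k - 4)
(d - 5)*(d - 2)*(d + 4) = d^3 - 3*d^2 - 18*d + 40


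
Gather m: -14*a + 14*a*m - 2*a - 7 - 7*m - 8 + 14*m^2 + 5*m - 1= -16*a + 14*m^2 + m*(14*a - 2) - 16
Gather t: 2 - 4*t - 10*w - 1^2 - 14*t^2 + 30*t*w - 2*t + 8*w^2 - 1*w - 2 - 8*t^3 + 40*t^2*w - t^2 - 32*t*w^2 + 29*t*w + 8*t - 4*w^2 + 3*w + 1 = -8*t^3 + t^2*(40*w - 15) + t*(-32*w^2 + 59*w + 2) + 4*w^2 - 8*w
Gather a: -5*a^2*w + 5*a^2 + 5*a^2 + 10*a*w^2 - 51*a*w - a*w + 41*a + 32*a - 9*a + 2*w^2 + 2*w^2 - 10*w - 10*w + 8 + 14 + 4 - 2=a^2*(10 - 5*w) + a*(10*w^2 - 52*w + 64) + 4*w^2 - 20*w + 24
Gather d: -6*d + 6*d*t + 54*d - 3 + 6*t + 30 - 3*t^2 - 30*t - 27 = d*(6*t + 48) - 3*t^2 - 24*t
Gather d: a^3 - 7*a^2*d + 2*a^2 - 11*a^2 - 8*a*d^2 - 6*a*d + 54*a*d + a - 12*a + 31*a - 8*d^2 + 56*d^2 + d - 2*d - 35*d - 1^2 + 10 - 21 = a^3 - 9*a^2 + 20*a + d^2*(48 - 8*a) + d*(-7*a^2 + 48*a - 36) - 12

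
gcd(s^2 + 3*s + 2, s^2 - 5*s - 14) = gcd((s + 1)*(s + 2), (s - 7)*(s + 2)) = s + 2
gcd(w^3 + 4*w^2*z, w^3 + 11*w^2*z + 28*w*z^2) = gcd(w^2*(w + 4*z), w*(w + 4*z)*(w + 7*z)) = w^2 + 4*w*z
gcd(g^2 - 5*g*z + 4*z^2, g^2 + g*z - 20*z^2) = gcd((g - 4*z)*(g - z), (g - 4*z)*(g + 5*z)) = -g + 4*z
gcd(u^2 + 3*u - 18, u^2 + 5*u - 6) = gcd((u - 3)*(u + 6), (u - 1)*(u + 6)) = u + 6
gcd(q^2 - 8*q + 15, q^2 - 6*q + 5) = q - 5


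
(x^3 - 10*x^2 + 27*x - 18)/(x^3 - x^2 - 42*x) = (-x^3 + 10*x^2 - 27*x + 18)/(x*(-x^2 + x + 42))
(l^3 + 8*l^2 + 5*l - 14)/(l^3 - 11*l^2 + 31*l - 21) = (l^2 + 9*l + 14)/(l^2 - 10*l + 21)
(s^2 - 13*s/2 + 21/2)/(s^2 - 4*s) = (2*s^2 - 13*s + 21)/(2*s*(s - 4))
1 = 1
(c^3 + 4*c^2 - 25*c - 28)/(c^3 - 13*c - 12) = (c + 7)/(c + 3)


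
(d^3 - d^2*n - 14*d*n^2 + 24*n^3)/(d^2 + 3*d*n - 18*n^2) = (d^2 + 2*d*n - 8*n^2)/(d + 6*n)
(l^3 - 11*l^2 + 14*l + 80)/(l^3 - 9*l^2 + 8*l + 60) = (l - 8)/(l - 6)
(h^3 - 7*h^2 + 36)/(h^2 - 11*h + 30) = (h^2 - h - 6)/(h - 5)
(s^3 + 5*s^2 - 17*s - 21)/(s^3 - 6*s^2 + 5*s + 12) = (s + 7)/(s - 4)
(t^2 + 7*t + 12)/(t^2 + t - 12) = (t + 3)/(t - 3)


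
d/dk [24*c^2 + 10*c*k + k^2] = 10*c + 2*k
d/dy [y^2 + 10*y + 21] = 2*y + 10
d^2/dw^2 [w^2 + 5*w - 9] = 2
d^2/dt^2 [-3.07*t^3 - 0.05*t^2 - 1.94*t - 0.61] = -18.42*t - 0.1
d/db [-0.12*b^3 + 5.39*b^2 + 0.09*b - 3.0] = -0.36*b^2 + 10.78*b + 0.09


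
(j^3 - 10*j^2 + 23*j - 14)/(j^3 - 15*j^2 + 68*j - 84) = (j - 1)/(j - 6)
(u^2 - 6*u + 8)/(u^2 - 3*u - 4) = (u - 2)/(u + 1)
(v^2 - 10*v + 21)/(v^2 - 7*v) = (v - 3)/v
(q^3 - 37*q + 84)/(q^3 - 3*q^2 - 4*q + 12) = (q^2 + 3*q - 28)/(q^2 - 4)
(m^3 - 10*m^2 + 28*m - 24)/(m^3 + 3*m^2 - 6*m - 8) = (m^2 - 8*m + 12)/(m^2 + 5*m + 4)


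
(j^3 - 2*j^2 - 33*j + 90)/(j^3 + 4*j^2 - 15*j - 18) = (j - 5)/(j + 1)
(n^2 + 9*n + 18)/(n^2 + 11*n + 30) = (n + 3)/(n + 5)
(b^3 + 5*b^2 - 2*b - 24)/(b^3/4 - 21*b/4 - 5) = 4*(b^2 + b - 6)/(b^2 - 4*b - 5)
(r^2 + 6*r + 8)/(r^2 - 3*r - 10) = (r + 4)/(r - 5)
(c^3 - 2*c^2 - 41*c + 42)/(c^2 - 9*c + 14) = (c^2 + 5*c - 6)/(c - 2)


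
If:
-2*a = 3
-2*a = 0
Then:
No Solution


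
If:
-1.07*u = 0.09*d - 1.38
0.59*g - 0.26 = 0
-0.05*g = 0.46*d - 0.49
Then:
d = 1.02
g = 0.44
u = 1.20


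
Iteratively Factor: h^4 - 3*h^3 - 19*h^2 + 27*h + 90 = (h - 5)*(h^3 + 2*h^2 - 9*h - 18) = (h - 5)*(h - 3)*(h^2 + 5*h + 6) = (h - 5)*(h - 3)*(h + 2)*(h + 3)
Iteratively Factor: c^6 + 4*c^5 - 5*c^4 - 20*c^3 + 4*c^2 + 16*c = (c + 4)*(c^5 - 5*c^3 + 4*c) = (c - 2)*(c + 4)*(c^4 + 2*c^3 - c^2 - 2*c) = (c - 2)*(c + 2)*(c + 4)*(c^3 - c) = (c - 2)*(c + 1)*(c + 2)*(c + 4)*(c^2 - c) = c*(c - 2)*(c + 1)*(c + 2)*(c + 4)*(c - 1)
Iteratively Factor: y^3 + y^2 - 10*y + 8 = (y + 4)*(y^2 - 3*y + 2) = (y - 1)*(y + 4)*(y - 2)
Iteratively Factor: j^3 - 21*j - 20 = (j + 1)*(j^2 - j - 20) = (j - 5)*(j + 1)*(j + 4)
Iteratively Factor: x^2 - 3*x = (x - 3)*(x)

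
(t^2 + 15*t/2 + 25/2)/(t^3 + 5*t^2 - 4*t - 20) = (t + 5/2)/(t^2 - 4)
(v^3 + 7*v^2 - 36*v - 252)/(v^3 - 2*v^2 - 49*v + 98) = (v^2 - 36)/(v^2 - 9*v + 14)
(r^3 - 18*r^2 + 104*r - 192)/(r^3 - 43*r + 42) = (r^2 - 12*r + 32)/(r^2 + 6*r - 7)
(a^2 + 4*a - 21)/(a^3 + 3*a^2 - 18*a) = (a + 7)/(a*(a + 6))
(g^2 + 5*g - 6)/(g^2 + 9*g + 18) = (g - 1)/(g + 3)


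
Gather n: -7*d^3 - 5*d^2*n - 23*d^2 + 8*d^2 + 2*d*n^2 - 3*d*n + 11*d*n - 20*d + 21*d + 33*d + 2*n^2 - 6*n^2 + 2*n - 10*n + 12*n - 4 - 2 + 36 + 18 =-7*d^3 - 15*d^2 + 34*d + n^2*(2*d - 4) + n*(-5*d^2 + 8*d + 4) + 48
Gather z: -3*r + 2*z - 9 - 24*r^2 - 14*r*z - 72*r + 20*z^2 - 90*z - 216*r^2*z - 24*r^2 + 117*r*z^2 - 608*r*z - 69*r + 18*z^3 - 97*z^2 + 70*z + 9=-48*r^2 - 144*r + 18*z^3 + z^2*(117*r - 77) + z*(-216*r^2 - 622*r - 18)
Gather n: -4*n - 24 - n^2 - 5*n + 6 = -n^2 - 9*n - 18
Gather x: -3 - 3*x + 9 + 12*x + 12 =9*x + 18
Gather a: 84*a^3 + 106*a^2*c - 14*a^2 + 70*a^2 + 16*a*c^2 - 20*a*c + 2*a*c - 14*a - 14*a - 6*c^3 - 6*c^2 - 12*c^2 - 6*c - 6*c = 84*a^3 + a^2*(106*c + 56) + a*(16*c^2 - 18*c - 28) - 6*c^3 - 18*c^2 - 12*c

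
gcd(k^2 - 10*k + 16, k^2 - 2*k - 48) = k - 8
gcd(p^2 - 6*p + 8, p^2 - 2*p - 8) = p - 4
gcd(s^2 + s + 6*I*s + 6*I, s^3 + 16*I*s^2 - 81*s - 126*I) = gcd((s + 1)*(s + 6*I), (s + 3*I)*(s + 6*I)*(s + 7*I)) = s + 6*I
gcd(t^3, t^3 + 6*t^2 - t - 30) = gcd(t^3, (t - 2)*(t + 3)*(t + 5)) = 1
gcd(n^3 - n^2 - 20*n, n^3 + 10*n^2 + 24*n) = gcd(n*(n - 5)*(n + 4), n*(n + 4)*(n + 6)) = n^2 + 4*n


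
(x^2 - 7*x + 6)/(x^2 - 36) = (x - 1)/(x + 6)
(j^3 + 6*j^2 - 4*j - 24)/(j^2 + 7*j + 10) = (j^2 + 4*j - 12)/(j + 5)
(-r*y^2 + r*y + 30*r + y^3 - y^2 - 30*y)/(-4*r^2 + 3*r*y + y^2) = (y^2 - y - 30)/(4*r + y)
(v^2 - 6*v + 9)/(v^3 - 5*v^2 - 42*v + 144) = (v - 3)/(v^2 - 2*v - 48)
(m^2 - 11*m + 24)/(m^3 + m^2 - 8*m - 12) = (m - 8)/(m^2 + 4*m + 4)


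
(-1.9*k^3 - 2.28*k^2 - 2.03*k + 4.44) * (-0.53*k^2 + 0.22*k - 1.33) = 1.007*k^5 + 0.7904*k^4 + 3.1013*k^3 + 0.2326*k^2 + 3.6767*k - 5.9052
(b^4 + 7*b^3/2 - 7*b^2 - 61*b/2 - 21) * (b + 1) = b^5 + 9*b^4/2 - 7*b^3/2 - 75*b^2/2 - 103*b/2 - 21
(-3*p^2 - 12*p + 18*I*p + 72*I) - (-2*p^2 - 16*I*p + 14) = -p^2 - 12*p + 34*I*p - 14 + 72*I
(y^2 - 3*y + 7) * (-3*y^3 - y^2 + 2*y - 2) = -3*y^5 + 8*y^4 - 16*y^3 - 15*y^2 + 20*y - 14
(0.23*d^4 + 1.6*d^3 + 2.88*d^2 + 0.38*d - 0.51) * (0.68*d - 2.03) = 0.1564*d^5 + 0.6211*d^4 - 1.2896*d^3 - 5.588*d^2 - 1.1182*d + 1.0353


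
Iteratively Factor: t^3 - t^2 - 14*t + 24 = (t - 3)*(t^2 + 2*t - 8) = (t - 3)*(t - 2)*(t + 4)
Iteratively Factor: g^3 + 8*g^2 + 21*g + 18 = (g + 3)*(g^2 + 5*g + 6) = (g + 2)*(g + 3)*(g + 3)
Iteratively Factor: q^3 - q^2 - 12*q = (q - 4)*(q^2 + 3*q) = (q - 4)*(q + 3)*(q)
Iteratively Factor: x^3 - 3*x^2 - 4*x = (x)*(x^2 - 3*x - 4) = x*(x - 4)*(x + 1)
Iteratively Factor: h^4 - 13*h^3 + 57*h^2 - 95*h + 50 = (h - 2)*(h^3 - 11*h^2 + 35*h - 25) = (h - 5)*(h - 2)*(h^2 - 6*h + 5) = (h - 5)*(h - 2)*(h - 1)*(h - 5)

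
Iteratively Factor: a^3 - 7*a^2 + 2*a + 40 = (a - 4)*(a^2 - 3*a - 10) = (a - 5)*(a - 4)*(a + 2)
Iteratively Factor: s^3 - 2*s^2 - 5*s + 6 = (s - 1)*(s^2 - s - 6) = (s - 1)*(s + 2)*(s - 3)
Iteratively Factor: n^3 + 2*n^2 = (n)*(n^2 + 2*n) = n^2*(n + 2)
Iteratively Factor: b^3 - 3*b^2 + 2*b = (b - 1)*(b^2 - 2*b) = (b - 2)*(b - 1)*(b)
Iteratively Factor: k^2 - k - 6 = (k - 3)*(k + 2)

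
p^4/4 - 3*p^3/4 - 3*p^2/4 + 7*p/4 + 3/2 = (p/4 + 1/4)*(p - 3)*(p - 2)*(p + 1)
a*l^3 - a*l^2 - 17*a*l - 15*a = (l - 5)*(l + 3)*(a*l + a)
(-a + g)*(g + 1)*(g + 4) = -a*g^2 - 5*a*g - 4*a + g^3 + 5*g^2 + 4*g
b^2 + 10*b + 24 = (b + 4)*(b + 6)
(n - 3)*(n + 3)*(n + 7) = n^3 + 7*n^2 - 9*n - 63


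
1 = 1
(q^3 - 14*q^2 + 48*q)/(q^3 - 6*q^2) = (q - 8)/q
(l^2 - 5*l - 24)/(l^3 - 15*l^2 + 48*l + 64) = (l + 3)/(l^2 - 7*l - 8)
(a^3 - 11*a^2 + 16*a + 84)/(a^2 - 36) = (a^2 - 5*a - 14)/(a + 6)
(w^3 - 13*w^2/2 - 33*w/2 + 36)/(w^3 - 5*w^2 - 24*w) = (w - 3/2)/w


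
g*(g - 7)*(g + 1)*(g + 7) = g^4 + g^3 - 49*g^2 - 49*g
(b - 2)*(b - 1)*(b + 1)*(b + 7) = b^4 + 5*b^3 - 15*b^2 - 5*b + 14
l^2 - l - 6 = (l - 3)*(l + 2)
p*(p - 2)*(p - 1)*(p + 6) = p^4 + 3*p^3 - 16*p^2 + 12*p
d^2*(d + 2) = d^3 + 2*d^2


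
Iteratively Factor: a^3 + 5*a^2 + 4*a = (a + 4)*(a^2 + a) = a*(a + 4)*(a + 1)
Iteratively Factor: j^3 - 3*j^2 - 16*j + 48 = (j + 4)*(j^2 - 7*j + 12) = (j - 4)*(j + 4)*(j - 3)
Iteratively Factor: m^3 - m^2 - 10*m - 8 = (m - 4)*(m^2 + 3*m + 2) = (m - 4)*(m + 1)*(m + 2)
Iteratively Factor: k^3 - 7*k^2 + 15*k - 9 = (k - 3)*(k^2 - 4*k + 3) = (k - 3)^2*(k - 1)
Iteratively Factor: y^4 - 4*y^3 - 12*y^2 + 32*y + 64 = (y - 4)*(y^3 - 12*y - 16) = (y - 4)*(y + 2)*(y^2 - 2*y - 8) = (y - 4)^2*(y + 2)*(y + 2)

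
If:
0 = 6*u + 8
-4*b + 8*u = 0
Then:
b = -8/3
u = -4/3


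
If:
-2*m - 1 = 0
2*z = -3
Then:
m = -1/2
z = -3/2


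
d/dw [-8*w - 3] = -8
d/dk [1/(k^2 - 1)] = -2*k/(k^2 - 1)^2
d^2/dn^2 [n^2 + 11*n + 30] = 2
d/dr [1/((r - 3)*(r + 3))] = -2*r/(r^4 - 18*r^2 + 81)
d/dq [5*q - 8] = 5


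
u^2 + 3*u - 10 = (u - 2)*(u + 5)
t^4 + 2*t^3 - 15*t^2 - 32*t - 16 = (t - 4)*(t + 1)^2*(t + 4)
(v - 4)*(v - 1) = v^2 - 5*v + 4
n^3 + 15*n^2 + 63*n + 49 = (n + 1)*(n + 7)^2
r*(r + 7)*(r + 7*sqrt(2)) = r^3 + 7*r^2 + 7*sqrt(2)*r^2 + 49*sqrt(2)*r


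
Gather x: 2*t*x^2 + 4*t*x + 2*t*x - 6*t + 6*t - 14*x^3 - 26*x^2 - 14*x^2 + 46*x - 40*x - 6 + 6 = -14*x^3 + x^2*(2*t - 40) + x*(6*t + 6)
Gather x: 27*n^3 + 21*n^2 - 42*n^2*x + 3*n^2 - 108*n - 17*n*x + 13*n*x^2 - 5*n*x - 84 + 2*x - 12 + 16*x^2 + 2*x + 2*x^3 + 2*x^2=27*n^3 + 24*n^2 - 108*n + 2*x^3 + x^2*(13*n + 18) + x*(-42*n^2 - 22*n + 4) - 96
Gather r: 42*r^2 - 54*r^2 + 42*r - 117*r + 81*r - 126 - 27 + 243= -12*r^2 + 6*r + 90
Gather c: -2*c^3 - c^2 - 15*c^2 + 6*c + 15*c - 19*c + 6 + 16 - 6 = -2*c^3 - 16*c^2 + 2*c + 16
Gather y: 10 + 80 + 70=160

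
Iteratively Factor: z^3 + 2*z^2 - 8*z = (z)*(z^2 + 2*z - 8) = z*(z - 2)*(z + 4)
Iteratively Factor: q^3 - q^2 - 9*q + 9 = (q - 1)*(q^2 - 9) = (q - 3)*(q - 1)*(q + 3)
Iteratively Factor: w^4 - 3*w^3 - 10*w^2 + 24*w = (w + 3)*(w^3 - 6*w^2 + 8*w) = w*(w + 3)*(w^2 - 6*w + 8) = w*(w - 2)*(w + 3)*(w - 4)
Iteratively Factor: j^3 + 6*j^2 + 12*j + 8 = (j + 2)*(j^2 + 4*j + 4) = (j + 2)^2*(j + 2)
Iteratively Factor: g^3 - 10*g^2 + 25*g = (g - 5)*(g^2 - 5*g) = (g - 5)^2*(g)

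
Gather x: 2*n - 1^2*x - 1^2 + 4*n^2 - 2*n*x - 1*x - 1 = 4*n^2 + 2*n + x*(-2*n - 2) - 2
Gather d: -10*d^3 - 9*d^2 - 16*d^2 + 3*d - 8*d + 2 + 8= -10*d^3 - 25*d^2 - 5*d + 10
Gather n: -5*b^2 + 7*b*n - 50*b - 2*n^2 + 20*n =-5*b^2 - 50*b - 2*n^2 + n*(7*b + 20)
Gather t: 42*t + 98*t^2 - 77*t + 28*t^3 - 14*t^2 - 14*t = 28*t^3 + 84*t^2 - 49*t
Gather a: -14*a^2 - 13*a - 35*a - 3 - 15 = -14*a^2 - 48*a - 18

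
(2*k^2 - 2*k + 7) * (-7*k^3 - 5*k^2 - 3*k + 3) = -14*k^5 + 4*k^4 - 45*k^3 - 23*k^2 - 27*k + 21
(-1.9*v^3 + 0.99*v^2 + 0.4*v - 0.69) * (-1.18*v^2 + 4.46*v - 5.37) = 2.242*v^5 - 9.6422*v^4 + 14.1464*v^3 - 2.7181*v^2 - 5.2254*v + 3.7053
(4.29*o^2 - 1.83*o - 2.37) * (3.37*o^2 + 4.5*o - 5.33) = 14.4573*o^4 + 13.1379*o^3 - 39.0876*o^2 - 0.911100000000001*o + 12.6321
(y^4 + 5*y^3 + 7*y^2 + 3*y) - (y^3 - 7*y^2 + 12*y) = y^4 + 4*y^3 + 14*y^2 - 9*y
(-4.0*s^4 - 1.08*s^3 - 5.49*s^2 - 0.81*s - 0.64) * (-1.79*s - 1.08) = 7.16*s^5 + 6.2532*s^4 + 10.9935*s^3 + 7.3791*s^2 + 2.0204*s + 0.6912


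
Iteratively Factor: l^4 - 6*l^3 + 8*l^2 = (l)*(l^3 - 6*l^2 + 8*l) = l*(l - 4)*(l^2 - 2*l) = l^2*(l - 4)*(l - 2)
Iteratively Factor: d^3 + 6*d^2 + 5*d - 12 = (d - 1)*(d^2 + 7*d + 12) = (d - 1)*(d + 4)*(d + 3)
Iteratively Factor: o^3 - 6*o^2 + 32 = (o - 4)*(o^2 - 2*o - 8) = (o - 4)*(o + 2)*(o - 4)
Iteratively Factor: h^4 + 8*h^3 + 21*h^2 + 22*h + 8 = (h + 4)*(h^3 + 4*h^2 + 5*h + 2) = (h + 2)*(h + 4)*(h^2 + 2*h + 1) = (h + 1)*(h + 2)*(h + 4)*(h + 1)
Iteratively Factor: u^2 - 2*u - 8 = (u - 4)*(u + 2)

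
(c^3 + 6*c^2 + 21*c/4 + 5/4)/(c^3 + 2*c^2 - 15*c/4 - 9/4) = (2*c^2 + 11*c + 5)/(2*c^2 + 3*c - 9)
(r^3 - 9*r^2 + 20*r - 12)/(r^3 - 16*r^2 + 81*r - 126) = (r^2 - 3*r + 2)/(r^2 - 10*r + 21)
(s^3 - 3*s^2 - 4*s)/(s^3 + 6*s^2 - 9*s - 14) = s*(s - 4)/(s^2 + 5*s - 14)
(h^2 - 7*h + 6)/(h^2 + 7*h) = (h^2 - 7*h + 6)/(h*(h + 7))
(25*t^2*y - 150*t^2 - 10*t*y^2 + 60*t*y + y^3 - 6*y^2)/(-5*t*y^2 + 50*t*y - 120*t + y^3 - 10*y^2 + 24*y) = (-5*t + y)/(y - 4)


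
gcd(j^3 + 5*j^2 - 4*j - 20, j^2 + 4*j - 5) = j + 5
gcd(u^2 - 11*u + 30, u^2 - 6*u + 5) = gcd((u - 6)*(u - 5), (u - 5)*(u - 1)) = u - 5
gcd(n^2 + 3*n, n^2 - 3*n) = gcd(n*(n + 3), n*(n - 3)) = n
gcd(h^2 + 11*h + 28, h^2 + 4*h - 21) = h + 7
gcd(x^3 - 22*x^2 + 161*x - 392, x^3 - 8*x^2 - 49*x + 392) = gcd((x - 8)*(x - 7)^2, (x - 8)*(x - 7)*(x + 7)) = x^2 - 15*x + 56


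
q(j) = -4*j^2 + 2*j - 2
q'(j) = 2 - 8*j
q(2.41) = -20.41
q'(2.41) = -17.28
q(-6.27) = -171.79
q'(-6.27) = 52.16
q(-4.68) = -98.97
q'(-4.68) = 39.44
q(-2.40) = -29.84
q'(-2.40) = 21.20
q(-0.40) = -3.44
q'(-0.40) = 5.20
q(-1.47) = -13.58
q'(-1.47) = 13.76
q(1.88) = -12.38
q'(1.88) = -13.04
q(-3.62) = -61.66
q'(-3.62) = 30.96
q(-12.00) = -602.00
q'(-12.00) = 98.00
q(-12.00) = -602.00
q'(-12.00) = 98.00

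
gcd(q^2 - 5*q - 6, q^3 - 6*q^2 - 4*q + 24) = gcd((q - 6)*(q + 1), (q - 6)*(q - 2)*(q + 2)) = q - 6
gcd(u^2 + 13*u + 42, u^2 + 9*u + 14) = u + 7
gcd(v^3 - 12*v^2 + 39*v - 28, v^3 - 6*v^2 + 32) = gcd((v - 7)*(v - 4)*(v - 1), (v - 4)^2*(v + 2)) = v - 4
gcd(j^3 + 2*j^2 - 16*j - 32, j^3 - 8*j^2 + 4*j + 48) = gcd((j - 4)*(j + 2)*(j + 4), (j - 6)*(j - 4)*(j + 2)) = j^2 - 2*j - 8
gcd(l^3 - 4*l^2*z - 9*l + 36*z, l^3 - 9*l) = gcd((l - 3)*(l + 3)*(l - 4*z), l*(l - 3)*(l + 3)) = l^2 - 9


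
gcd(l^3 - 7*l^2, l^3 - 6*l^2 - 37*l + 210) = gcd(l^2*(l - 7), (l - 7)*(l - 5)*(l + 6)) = l - 7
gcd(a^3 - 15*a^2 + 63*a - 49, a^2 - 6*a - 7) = a - 7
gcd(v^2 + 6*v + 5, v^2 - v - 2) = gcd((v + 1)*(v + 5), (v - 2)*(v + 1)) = v + 1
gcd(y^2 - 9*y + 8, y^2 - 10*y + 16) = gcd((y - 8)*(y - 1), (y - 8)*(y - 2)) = y - 8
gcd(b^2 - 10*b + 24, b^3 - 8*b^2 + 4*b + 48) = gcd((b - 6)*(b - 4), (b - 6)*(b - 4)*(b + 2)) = b^2 - 10*b + 24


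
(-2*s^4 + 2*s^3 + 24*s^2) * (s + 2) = -2*s^5 - 2*s^4 + 28*s^3 + 48*s^2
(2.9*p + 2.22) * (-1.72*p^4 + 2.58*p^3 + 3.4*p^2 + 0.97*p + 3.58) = -4.988*p^5 + 3.6636*p^4 + 15.5876*p^3 + 10.361*p^2 + 12.5354*p + 7.9476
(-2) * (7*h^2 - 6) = 12 - 14*h^2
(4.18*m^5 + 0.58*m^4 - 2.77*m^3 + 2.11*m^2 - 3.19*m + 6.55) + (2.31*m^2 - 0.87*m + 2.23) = 4.18*m^5 + 0.58*m^4 - 2.77*m^3 + 4.42*m^2 - 4.06*m + 8.78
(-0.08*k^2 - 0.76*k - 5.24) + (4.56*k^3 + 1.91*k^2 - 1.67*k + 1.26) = 4.56*k^3 + 1.83*k^2 - 2.43*k - 3.98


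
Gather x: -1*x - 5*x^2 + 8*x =-5*x^2 + 7*x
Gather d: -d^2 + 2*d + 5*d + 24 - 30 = -d^2 + 7*d - 6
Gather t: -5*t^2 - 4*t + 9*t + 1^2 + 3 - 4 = -5*t^2 + 5*t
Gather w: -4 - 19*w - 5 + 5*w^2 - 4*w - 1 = 5*w^2 - 23*w - 10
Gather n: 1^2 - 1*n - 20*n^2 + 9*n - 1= -20*n^2 + 8*n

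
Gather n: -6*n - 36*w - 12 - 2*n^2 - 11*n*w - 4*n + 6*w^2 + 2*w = -2*n^2 + n*(-11*w - 10) + 6*w^2 - 34*w - 12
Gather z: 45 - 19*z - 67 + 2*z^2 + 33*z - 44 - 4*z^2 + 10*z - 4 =-2*z^2 + 24*z - 70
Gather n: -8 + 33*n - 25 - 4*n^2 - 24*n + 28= -4*n^2 + 9*n - 5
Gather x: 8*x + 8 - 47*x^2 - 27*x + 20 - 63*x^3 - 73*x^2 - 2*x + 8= -63*x^3 - 120*x^2 - 21*x + 36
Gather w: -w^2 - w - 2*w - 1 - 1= -w^2 - 3*w - 2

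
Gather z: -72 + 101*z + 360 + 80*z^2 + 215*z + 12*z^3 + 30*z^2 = 12*z^3 + 110*z^2 + 316*z + 288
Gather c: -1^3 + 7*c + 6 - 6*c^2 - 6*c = -6*c^2 + c + 5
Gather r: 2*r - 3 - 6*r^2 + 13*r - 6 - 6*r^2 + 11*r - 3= -12*r^2 + 26*r - 12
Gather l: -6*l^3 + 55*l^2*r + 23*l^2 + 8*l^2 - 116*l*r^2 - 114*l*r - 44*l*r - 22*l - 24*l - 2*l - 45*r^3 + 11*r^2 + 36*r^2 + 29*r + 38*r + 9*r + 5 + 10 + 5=-6*l^3 + l^2*(55*r + 31) + l*(-116*r^2 - 158*r - 48) - 45*r^3 + 47*r^2 + 76*r + 20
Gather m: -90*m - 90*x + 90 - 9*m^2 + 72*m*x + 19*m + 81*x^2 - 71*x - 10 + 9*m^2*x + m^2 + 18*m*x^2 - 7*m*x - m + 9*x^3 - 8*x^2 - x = m^2*(9*x - 8) + m*(18*x^2 + 65*x - 72) + 9*x^3 + 73*x^2 - 162*x + 80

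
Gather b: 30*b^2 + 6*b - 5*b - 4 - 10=30*b^2 + b - 14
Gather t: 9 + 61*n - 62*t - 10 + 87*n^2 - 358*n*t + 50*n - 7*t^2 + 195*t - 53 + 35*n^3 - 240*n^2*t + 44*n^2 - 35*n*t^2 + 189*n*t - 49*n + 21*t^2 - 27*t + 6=35*n^3 + 131*n^2 + 62*n + t^2*(14 - 35*n) + t*(-240*n^2 - 169*n + 106) - 48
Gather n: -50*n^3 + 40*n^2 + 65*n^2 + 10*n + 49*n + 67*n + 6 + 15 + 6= -50*n^3 + 105*n^2 + 126*n + 27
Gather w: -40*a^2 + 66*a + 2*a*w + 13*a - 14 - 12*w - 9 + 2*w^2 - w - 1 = -40*a^2 + 79*a + 2*w^2 + w*(2*a - 13) - 24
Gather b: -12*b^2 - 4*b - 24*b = -12*b^2 - 28*b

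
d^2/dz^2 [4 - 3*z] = 0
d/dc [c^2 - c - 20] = 2*c - 1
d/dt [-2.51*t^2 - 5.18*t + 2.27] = -5.02*t - 5.18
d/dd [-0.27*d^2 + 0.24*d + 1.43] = 0.24 - 0.54*d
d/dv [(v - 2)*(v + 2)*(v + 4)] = 3*v^2 + 8*v - 4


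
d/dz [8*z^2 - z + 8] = 16*z - 1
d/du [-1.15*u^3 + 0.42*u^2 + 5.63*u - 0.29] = -3.45*u^2 + 0.84*u + 5.63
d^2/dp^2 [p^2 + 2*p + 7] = 2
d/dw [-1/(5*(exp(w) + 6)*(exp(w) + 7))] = (2*exp(w) + 13)*exp(w)/(5*(exp(w) + 6)^2*(exp(w) + 7)^2)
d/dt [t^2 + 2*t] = 2*t + 2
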